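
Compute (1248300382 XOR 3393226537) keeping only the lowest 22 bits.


Step 1: 1248300382 ^ 3393226537 = 2150042231
Step 2: 2150042231 & 4194303 = 2558583

2558583


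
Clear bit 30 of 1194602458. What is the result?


1194602458 & ~(1 << 30) = 120860634

120860634


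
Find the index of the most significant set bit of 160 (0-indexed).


0b10100000. Highest set bit at position 7

7


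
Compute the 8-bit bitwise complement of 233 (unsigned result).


~0b11101001 = 0b10110 = 22 (8-bit unsigned)

22


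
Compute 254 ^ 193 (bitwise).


0b11111110 ^ 0b11000001 = 0b111111 = 63

63


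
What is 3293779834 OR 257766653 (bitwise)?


0b11000100010100110001011101111010 | 0b1111010111010011010011111101 = 0b11001111010111110011011111111111 = 3479123967

3479123967


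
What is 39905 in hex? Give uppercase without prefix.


39905 = 9BE1 hex

9BE1


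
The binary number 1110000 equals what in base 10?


1110000 in decimal = 112

112


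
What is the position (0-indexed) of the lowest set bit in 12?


0b1100. Lowest set bit at position 2

2


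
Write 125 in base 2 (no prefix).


125 = 1111101 in binary

1111101


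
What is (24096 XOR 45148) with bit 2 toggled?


Step 1: 24096 ^ 45148 = 61052
Step 2: 61052 ^ (1 << 2) = 61052 ^ 4 = 61048

61048


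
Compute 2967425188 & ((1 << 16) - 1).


2967425188 & 65535 = 20644

20644


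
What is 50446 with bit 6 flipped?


50446 ^ (1 << 6) = 50446 ^ 64 = 50510

50510


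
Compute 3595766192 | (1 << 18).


3595766192 | (1 << 18) = 3595766192 | 262144 = 3596028336

3596028336


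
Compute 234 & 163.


0b11101010 & 0b10100011 = 0b10100010 = 162

162


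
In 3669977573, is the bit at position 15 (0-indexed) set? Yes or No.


0b11011010101111110110100111100101, bit 15 = 0. No

No


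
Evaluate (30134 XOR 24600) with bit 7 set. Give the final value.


Step 1: 30134 ^ 24600 = 5550
Step 2: 5550 | (1 << 7) = 5550 | 128 = 5550

5550


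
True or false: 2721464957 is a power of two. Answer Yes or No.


0b10100010001101100100001001111101. Multiple bits set => No

No


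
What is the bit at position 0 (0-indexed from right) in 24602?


0b110000000011010, position 0 = 0

0


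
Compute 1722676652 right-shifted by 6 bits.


0b1100110101011011111010110101100 >> 6 = 0b1100110101011011111010110 = 26916822

26916822


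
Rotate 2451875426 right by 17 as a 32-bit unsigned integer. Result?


Rotate 0b10010010001001001010011001100010 right by 17 (32-bit) = 0b1010011001100010100100100010010 = 1395738898

1395738898


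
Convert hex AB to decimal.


AB hex = 171 decimal

171


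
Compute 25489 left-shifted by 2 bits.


0b110001110010001 << 2 = 0b11000111001000100 = 101956

101956


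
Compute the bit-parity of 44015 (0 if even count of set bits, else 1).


0b1010101111101111 has 12 ones => parity 0

0


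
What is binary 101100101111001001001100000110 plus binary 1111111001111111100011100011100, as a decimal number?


101100101111001001001100000110 + 1111111001111111100011100011100 = 10101011111111000101101000100010 = 2885442082

2885442082


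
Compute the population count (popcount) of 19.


0b10011 has 3 set bits

3


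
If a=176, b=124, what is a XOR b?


176 ^ 124 = 204

204


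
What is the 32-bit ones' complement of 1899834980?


1899834980 ^ 4294967295 = 2395132315

2395132315


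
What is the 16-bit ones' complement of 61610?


61610 ^ 65535 = 3925

3925


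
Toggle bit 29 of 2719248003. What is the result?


2719248003 ^ (1 << 29) = 2719248003 ^ 536870912 = 2182377091

2182377091


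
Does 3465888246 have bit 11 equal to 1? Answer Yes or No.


0b11001110100101010100000111110110, bit 11 = 0. No

No


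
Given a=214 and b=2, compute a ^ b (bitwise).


214 ^ 2 = 212

212


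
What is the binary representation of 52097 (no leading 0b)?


52097 = 1100101110000001 in binary

1100101110000001


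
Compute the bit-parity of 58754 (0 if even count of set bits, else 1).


0b1110010110000010 has 7 ones => parity 1

1


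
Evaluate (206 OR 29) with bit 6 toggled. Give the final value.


Step 1: 206 | 29 = 223
Step 2: 223 ^ (1 << 6) = 223 ^ 64 = 159

159


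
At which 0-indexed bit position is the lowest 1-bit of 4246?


0b1000010010110. Lowest set bit at position 1

1


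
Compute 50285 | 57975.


0b1100010001101101 | 0b1110001001110111 = 0b1110011001111111 = 59007

59007


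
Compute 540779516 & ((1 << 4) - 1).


540779516 & 15 = 12

12


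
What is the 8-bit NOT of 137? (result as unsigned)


~0b10001001 = 0b1110110 = 118 (8-bit unsigned)

118


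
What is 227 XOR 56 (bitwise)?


0b11100011 ^ 0b111000 = 0b11011011 = 219

219


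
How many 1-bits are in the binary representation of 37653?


0b1001001100010101 has 7 set bits

7


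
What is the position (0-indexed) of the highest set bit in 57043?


0b1101111011010011. Highest set bit at position 15

15


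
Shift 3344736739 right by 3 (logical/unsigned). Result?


0b11000111010111001010000111100011 >> 3 = 0b11000111010111001010000111100 = 418092092

418092092


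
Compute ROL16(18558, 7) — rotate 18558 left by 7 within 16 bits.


Rotate 0b100100001111110 left by 7 (16-bit) = 0b11111100100100 = 16164

16164


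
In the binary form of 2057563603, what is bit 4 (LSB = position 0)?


0b1111010101000111110110111010011, position 4 = 1

1


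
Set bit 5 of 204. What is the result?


204 | (1 << 5) = 204 | 32 = 236

236


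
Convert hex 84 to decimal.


84 hex = 132 decimal

132


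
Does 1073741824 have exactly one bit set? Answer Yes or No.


0b1000000000000000000000000000000. Only one bit set => Yes

Yes


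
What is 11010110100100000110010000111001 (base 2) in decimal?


11010110100100000110010000111001 in decimal = 3599787065

3599787065


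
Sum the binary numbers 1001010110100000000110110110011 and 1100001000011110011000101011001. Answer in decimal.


1001010110100000000110110110011 + 1100001000011110011000101011001 = 10101011110111110011111100001100 = 2883534604

2883534604


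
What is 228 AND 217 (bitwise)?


0b11100100 & 0b11011001 = 0b11000000 = 192

192


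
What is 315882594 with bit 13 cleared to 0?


315882594 & ~(1 << 13) = 315874402

315874402


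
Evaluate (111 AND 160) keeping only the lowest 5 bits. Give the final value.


Step 1: 111 & 160 = 32
Step 2: 32 & 31 = 0

0


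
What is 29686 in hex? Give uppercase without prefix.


29686 = 73F6 hex

73F6


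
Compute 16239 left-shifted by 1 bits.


0b11111101101111 << 1 = 0b111111011011110 = 32478

32478


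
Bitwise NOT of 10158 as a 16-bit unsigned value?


~0b10011110101110 = 0b1101100001010001 = 55377 (16-bit unsigned)

55377


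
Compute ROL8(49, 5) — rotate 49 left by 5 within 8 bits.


Rotate 0b110001 left by 5 (8-bit) = 0b100110 = 38

38


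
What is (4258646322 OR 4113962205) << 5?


Step 1: 4258646322 | 4113962205 = 4260879871
Step 2: 4260879871 << 5 = 136348155872

136348155872


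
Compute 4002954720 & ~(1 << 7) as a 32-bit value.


4002954720 & ~(1 << 7) = 4002954592

4002954592


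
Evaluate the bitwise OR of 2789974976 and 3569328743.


0b10100110010010111010001111000000 | 0b11010100101111111010001001100111 = 0b11110110111111111010001111100111 = 4143948775

4143948775


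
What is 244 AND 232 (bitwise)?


0b11110100 & 0b11101000 = 0b11100000 = 224

224


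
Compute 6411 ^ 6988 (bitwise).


0b1100100001011 ^ 0b1101101001100 = 0b1001000111 = 583

583


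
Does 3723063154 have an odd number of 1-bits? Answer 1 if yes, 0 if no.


0b11011101111010010110111101110010 has 21 ones => parity 1

1


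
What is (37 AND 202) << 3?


Step 1: 37 & 202 = 0
Step 2: 0 << 3 = 0

0


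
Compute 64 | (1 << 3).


64 | (1 << 3) = 64 | 8 = 72

72


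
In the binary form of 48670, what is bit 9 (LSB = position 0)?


0b1011111000011110, position 9 = 1

1


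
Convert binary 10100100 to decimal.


10100100 in decimal = 164

164


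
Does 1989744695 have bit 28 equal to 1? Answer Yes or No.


0b1110110100110010001100000110111, bit 28 = 1. Yes

Yes


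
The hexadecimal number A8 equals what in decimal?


A8 hex = 168 decimal

168


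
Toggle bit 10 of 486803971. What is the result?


486803971 ^ (1 << 10) = 486803971 ^ 1024 = 486804995

486804995


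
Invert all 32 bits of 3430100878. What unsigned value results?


3430100878 ^ 4294967295 = 864866417

864866417


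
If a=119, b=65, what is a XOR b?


119 ^ 65 = 54

54


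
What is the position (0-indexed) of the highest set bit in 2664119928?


0b10011110110010110011111001111000. Highest set bit at position 31

31


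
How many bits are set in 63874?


0b1111100110000010 has 8 set bits

8


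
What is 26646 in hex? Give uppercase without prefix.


26646 = 6816 hex

6816


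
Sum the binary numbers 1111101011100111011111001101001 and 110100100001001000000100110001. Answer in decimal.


1111101011100111011111001101001 + 110100100001001000000100110001 = 10110001111110000011111110011010 = 2985836442

2985836442


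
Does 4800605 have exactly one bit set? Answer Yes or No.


0b10010010100000001011101. Multiple bits set => No

No


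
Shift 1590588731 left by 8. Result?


0b1011110110011100111010100111011 << 8 = 0b101111011001110011101010011101100000000 = 407190715136

407190715136


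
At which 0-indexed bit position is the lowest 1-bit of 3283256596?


0b11000011101100101000010100010100. Lowest set bit at position 2

2


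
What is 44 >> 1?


0b101100 >> 1 = 0b10110 = 22

22


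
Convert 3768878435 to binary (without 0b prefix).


3768878435 = 11100000101001001000010101100011 in binary

11100000101001001000010101100011


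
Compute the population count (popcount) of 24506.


0b101111110111010 has 11 set bits

11


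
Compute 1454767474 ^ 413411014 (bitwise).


0b1010110101101011111110101110010 ^ 0b11000101001000010011011000110 = 0b1001110000100011101101110110100 = 1309793204

1309793204


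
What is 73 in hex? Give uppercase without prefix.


73 = 49 hex

49


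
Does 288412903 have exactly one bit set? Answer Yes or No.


0b10001001100001101010011100111. Multiple bits set => No

No


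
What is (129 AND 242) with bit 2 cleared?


Step 1: 129 & 242 = 128
Step 2: 128 & ~(1 << 2) = 128

128


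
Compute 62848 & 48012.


0b1111010110000000 & 0b1011101110001100 = 0b1011000110000000 = 45440

45440


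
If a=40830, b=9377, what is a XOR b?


40830 ^ 9377 = 48095

48095


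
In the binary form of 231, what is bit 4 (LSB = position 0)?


0b11100111, position 4 = 0

0


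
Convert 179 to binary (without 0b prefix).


179 = 10110011 in binary

10110011


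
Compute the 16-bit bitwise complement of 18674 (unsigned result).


~0b100100011110010 = 0b1011011100001101 = 46861 (16-bit unsigned)

46861


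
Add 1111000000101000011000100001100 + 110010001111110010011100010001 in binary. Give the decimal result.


1111000000101000011000100001100 + 110010001111110010011100010001 = 10101010010100110101100000011101 = 2857588765

2857588765


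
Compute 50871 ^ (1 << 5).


50871 ^ (1 << 5) = 50871 ^ 32 = 50839

50839


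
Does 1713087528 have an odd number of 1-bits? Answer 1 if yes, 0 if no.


0b1100110000110111010010000101000 has 13 ones => parity 1

1


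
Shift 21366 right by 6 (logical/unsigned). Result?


0b101001101110110 >> 6 = 0b101001101 = 333

333


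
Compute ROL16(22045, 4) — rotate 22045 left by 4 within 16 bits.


Rotate 0b101011000011101 left by 4 (16-bit) = 0b110000111010101 = 25045

25045


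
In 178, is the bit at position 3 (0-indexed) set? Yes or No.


0b10110010, bit 3 = 0. No

No


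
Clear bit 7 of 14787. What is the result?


14787 & ~(1 << 7) = 14659

14659


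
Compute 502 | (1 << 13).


502 | (1 << 13) = 502 | 8192 = 8694

8694


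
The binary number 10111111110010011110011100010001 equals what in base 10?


10111111110010011110011100010001 in decimal = 3217680145

3217680145


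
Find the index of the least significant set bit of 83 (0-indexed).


0b1010011. Lowest set bit at position 0

0


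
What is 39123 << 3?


0b1001100011010011 << 3 = 0b1001100011010011000 = 312984

312984


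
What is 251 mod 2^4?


251 & 15 = 11

11


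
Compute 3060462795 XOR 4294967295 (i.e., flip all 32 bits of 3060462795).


3060462795 ^ 4294967295 = 1234504500

1234504500


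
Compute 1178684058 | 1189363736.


0b1000110010000010100101010011010 | 0b1000110111001000100000000011000 = 0b1000110111001010100101010011010 = 1189431962

1189431962


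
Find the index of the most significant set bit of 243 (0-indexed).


0b11110011. Highest set bit at position 7

7


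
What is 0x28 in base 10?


28 hex = 40 decimal

40


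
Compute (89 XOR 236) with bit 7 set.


Step 1: 89 ^ 236 = 181
Step 2: 181 | (1 << 7) = 181 | 128 = 181

181


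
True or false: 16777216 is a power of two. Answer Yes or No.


0b1000000000000000000000000. Only one bit set => Yes

Yes


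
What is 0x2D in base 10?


2D hex = 45 decimal

45


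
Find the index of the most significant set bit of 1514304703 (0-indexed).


0b1011010010000100111010010111111. Highest set bit at position 30

30


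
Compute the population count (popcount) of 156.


0b10011100 has 4 set bits

4


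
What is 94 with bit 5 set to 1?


94 | (1 << 5) = 94 | 32 = 126

126


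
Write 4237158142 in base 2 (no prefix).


4237158142 = 11111100100011011110011011111110 in binary

11111100100011011110011011111110


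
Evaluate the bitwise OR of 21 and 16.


0b10101 | 0b10000 = 0b10101 = 21

21


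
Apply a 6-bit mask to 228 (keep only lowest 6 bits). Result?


228 & 63 = 36

36


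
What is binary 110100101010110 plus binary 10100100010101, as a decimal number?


110100101010110 + 10100100010101 = 1001001001101011 = 37483

37483


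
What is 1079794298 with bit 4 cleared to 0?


1079794298 & ~(1 << 4) = 1079794282

1079794282


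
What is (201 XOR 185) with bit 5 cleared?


Step 1: 201 ^ 185 = 112
Step 2: 112 & ~(1 << 5) = 80

80


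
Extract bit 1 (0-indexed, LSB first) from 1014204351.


0b111100011100111000011110111111, position 1 = 1

1


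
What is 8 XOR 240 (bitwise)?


0b1000 ^ 0b11110000 = 0b11111000 = 248

248


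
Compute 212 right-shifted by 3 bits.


0b11010100 >> 3 = 0b11010 = 26

26


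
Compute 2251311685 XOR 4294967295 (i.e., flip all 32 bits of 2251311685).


2251311685 ^ 4294967295 = 2043655610

2043655610


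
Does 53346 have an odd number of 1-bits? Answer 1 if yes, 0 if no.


0b1101000001100010 has 6 ones => parity 0

0


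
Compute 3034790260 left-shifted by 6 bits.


0b10110100111000110011100101110100 << 6 = 0b10110100111000110011100101110100000000 = 194226576640

194226576640


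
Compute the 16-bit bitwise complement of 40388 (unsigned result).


~0b1001110111000100 = 0b110001000111011 = 25147 (16-bit unsigned)

25147


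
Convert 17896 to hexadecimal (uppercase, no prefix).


17896 = 45E8 hex

45E8


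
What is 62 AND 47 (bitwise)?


0b111110 & 0b101111 = 0b101110 = 46

46


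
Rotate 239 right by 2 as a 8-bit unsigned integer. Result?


Rotate 0b11101111 right by 2 (8-bit) = 0b11111011 = 251

251


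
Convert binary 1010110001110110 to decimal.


1010110001110110 in decimal = 44150

44150


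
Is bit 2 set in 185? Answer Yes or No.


0b10111001, bit 2 = 0. No

No


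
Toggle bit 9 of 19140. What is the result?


19140 ^ (1 << 9) = 19140 ^ 512 = 18628

18628


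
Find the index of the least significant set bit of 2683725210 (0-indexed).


0b10011111111101100110010110011010. Lowest set bit at position 1

1


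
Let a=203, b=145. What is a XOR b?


203 ^ 145 = 90

90


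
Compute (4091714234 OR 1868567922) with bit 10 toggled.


Step 1: 4091714234 | 1868567922 = 4293042170
Step 2: 4293042170 ^ (1 << 10) = 4293042170 ^ 1024 = 4293041146

4293041146


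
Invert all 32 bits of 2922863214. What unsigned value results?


2922863214 ^ 4294967295 = 1372104081

1372104081


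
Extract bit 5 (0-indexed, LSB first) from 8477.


0b10000100011101, position 5 = 0

0


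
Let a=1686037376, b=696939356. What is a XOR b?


1686037376 ^ 696939356 = 1307873500

1307873500


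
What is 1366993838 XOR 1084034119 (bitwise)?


0b1010001011110101010101110101110 ^ 0b1000000100111010000110001000111 = 0b10001111001111010011111101001 = 300394473

300394473


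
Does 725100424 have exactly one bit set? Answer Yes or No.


0b101011001110000010011110001000. Multiple bits set => No

No


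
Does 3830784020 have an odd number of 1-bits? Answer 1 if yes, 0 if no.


0b11100100010101010010000000010100 has 11 ones => parity 1

1


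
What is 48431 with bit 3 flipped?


48431 ^ (1 << 3) = 48431 ^ 8 = 48423

48423


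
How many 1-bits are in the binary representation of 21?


0b10101 has 3 set bits

3


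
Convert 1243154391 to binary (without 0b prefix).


1243154391 = 1001010000110010000011111010111 in binary

1001010000110010000011111010111


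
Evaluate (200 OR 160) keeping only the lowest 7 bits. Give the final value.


Step 1: 200 | 160 = 232
Step 2: 232 & 127 = 104

104


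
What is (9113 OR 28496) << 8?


Step 1: 9113 | 28496 = 28633
Step 2: 28633 << 8 = 7330048

7330048


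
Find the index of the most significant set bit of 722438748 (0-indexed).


0b101011000011111000101001011100. Highest set bit at position 29

29


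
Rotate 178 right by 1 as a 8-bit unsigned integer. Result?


Rotate 0b10110010 right by 1 (8-bit) = 0b1011001 = 89

89


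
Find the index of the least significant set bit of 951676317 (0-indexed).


0b111000101110010110110110011101. Lowest set bit at position 0

0


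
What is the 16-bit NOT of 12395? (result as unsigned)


~0b11000001101011 = 0b1100111110010100 = 53140 (16-bit unsigned)

53140


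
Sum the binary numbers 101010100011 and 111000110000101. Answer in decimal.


101010100011 + 111000110000101 = 111110000101000 = 31784

31784


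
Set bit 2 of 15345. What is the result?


15345 | (1 << 2) = 15345 | 4 = 15349

15349


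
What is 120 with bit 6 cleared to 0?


120 & ~(1 << 6) = 56

56


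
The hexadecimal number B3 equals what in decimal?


B3 hex = 179 decimal

179


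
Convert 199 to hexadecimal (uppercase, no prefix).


199 = C7 hex

C7


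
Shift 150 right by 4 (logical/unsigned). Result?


0b10010110 >> 4 = 0b1001 = 9

9


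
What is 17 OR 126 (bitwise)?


0b10001 | 0b1111110 = 0b1111111 = 127

127


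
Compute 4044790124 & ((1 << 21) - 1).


4044790124 & 2097151 = 1481068

1481068


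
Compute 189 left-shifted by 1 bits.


0b10111101 << 1 = 0b101111010 = 378

378


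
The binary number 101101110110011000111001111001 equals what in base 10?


101101110110011000111001111001 in decimal = 769232505

769232505


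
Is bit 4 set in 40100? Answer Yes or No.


0b1001110010100100, bit 4 = 0. No

No


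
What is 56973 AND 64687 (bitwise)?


0b1101111010001101 & 0b1111110010101111 = 0b1101110010001101 = 56461

56461


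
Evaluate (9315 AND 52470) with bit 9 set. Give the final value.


Step 1: 9315 & 52470 = 1122
Step 2: 1122 | (1 << 9) = 1122 | 512 = 1634

1634


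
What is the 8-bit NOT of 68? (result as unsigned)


~0b1000100 = 0b10111011 = 187 (8-bit unsigned)

187


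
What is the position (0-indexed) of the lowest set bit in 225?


0b11100001. Lowest set bit at position 0

0


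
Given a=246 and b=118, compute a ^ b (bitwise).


246 ^ 118 = 128

128


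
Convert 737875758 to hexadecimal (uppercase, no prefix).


737875758 = 2BFB172E hex

2BFB172E


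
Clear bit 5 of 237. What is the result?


237 & ~(1 << 5) = 205

205


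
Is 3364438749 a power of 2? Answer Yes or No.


0b11001000100010010100001011011101. Multiple bits set => No

No


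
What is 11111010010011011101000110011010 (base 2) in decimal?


11111010010011011101000110011010 in decimal = 4199403930

4199403930


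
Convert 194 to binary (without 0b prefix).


194 = 11000010 in binary

11000010


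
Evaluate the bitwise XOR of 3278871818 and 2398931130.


0b11000011011011111001110100001010 ^ 0b10001110111111001100100010111010 = 0b1001101100100110101010110110000 = 1301501360

1301501360


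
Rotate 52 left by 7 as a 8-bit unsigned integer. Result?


Rotate 0b110100 left by 7 (8-bit) = 0b11010 = 26

26


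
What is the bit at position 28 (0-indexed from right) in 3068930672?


0b10110110111011000010101001110000, position 28 = 1

1


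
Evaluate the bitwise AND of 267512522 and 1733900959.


0b1111111100011110101011001010 & 0b1100111010110010011101010011111 = 0b111010100010010101010001010 = 122759818

122759818


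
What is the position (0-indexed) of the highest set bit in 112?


0b1110000. Highest set bit at position 6

6


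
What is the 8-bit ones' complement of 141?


141 ^ 255 = 114

114


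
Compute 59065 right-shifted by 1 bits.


0b1110011010111001 >> 1 = 0b111001101011100 = 29532

29532


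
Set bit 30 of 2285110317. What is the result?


2285110317 | (1 << 30) = 2285110317 | 1073741824 = 3358852141

3358852141


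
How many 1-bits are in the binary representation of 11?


0b1011 has 3 set bits

3


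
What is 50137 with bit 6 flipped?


50137 ^ (1 << 6) = 50137 ^ 64 = 50073

50073


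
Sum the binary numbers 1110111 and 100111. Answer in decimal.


1110111 + 100111 = 10011110 = 158

158


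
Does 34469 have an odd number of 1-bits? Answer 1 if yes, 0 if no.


0b1000011010100101 has 7 ones => parity 1

1


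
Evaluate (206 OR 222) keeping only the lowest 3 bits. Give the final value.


Step 1: 206 | 222 = 222
Step 2: 222 & 7 = 6

6


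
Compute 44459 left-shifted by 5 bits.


0b1010110110101011 << 5 = 0b101011011010101100000 = 1422688

1422688


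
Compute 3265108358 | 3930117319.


0b11000010100111011001100110000110 | 0b11101010010000001101010011000111 = 0b11101010110111011101110111000111 = 3940408775

3940408775


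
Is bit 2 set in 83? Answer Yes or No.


0b1010011, bit 2 = 0. No

No


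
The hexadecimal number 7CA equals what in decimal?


7CA hex = 1994 decimal

1994


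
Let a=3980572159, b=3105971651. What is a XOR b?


3980572159 ^ 3105971651 = 1415833660

1415833660


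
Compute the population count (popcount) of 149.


0b10010101 has 4 set bits

4


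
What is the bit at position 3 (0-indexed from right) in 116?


0b1110100, position 3 = 0

0


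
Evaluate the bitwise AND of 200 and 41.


0b11001000 & 0b101001 = 0b1000 = 8

8


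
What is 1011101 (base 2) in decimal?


1011101 in decimal = 93

93


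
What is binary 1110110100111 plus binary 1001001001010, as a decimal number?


1110110100111 + 1001001001010 = 10111111110001 = 12273

12273


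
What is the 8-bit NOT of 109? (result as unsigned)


~0b1101101 = 0b10010010 = 146 (8-bit unsigned)

146


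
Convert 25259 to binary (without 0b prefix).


25259 = 110001010101011 in binary

110001010101011


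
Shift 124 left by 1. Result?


0b1111100 << 1 = 0b11111000 = 248

248


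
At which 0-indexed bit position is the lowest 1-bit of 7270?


0b1110001100110. Lowest set bit at position 1

1


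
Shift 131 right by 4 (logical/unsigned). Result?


0b10000011 >> 4 = 0b1000 = 8

8


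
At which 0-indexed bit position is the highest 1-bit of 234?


0b11101010. Highest set bit at position 7

7


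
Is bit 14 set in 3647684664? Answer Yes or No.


0b11011001011010110100000000111000, bit 14 = 1. Yes

Yes


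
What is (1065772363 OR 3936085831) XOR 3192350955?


Step 1: 1065772363 | 3936085831 = 4288669519
Step 2: 4288669519 ^ 3192350955 = 1104711588

1104711588


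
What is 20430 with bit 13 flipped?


20430 ^ (1 << 13) = 20430 ^ 8192 = 28622

28622


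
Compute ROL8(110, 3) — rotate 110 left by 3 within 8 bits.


Rotate 0b1101110 left by 3 (8-bit) = 0b1110011 = 115

115


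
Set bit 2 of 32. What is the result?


32 | (1 << 2) = 32 | 4 = 36

36


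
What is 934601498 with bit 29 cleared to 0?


934601498 & ~(1 << 29) = 397730586

397730586


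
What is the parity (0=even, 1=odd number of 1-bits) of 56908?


0b1101111001001100 has 9 ones => parity 1

1


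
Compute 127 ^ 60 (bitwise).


0b1111111 ^ 0b111100 = 0b1000011 = 67

67


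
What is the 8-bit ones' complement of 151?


151 ^ 255 = 104

104


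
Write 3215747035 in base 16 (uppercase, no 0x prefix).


3215747035 = BFAC67DB hex

BFAC67DB


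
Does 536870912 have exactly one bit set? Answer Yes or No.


0b100000000000000000000000000000. Only one bit set => Yes

Yes


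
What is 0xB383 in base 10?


B383 hex = 45955 decimal

45955


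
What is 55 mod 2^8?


55 & 255 = 55

55


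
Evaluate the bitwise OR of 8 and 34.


0b1000 | 0b100010 = 0b101010 = 42

42


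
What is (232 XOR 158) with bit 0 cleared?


Step 1: 232 ^ 158 = 118
Step 2: 118 & ~(1 << 0) = 118

118


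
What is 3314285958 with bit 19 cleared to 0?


3314285958 & ~(1 << 19) = 3313761670

3313761670


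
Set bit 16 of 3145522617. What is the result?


3145522617 | (1 << 16) = 3145522617 | 65536 = 3145588153

3145588153


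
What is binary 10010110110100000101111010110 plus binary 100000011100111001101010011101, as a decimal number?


10010110110100000101111010110 + 100000011100111001101010011101 = 110011010011011010011001110011 = 860726899

860726899


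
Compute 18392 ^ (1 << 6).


18392 ^ (1 << 6) = 18392 ^ 64 = 18328

18328


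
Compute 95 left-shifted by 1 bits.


0b1011111 << 1 = 0b10111110 = 190

190


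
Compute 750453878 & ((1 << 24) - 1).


750453878 & 16777215 = 12256374

12256374


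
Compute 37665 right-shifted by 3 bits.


0b1001001100100001 >> 3 = 0b1001001100100 = 4708

4708


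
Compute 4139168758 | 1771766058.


0b11110110101101101011001111110110 | 0b1101001100110110000000100101010 = 0b11111111101111111011001111111110 = 4290753534

4290753534


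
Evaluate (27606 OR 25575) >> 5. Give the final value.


Step 1: 27606 | 25575 = 27639
Step 2: 27639 >> 5 = 863

863


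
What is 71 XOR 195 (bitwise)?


0b1000111 ^ 0b11000011 = 0b10000100 = 132

132


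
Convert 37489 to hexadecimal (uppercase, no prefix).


37489 = 9271 hex

9271


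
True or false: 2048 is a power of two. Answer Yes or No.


0b100000000000. Only one bit set => Yes

Yes


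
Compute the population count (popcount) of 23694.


0b101110010001110 has 8 set bits

8


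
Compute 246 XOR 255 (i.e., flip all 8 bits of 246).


246 ^ 255 = 9

9


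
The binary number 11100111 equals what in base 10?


11100111 in decimal = 231

231


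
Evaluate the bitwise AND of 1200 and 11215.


0b10010110000 & 0b10101111001111 = 0b10000000 = 128

128


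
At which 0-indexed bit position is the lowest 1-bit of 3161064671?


0b10111100011010100000010011011111. Lowest set bit at position 0

0


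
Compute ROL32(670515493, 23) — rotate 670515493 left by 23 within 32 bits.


Rotate 0b100111111101110100000100100101 left by 23 (32-bit) = 0b10010010100100111111101110100000 = 2459171744

2459171744


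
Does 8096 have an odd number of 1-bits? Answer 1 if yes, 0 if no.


0b1111110100000 has 7 ones => parity 1

1


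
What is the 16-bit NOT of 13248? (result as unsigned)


~0b11001111000000 = 0b1100110000111111 = 52287 (16-bit unsigned)

52287


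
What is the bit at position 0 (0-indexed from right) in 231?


0b11100111, position 0 = 1

1


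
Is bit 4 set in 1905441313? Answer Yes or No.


0b1110001100100101011101000100001, bit 4 = 0. No

No


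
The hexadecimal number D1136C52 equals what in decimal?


D1136C52 hex = 3507711058 decimal

3507711058


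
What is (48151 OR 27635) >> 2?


Step 1: 48151 | 27635 = 65527
Step 2: 65527 >> 2 = 16381

16381


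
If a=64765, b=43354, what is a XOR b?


64765 ^ 43354 = 21927

21927


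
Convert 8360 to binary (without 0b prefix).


8360 = 10000010101000 in binary

10000010101000


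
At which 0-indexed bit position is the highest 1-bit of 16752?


0b100000101110000. Highest set bit at position 14

14


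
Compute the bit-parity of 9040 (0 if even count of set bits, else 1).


0b10001101010000 has 5 ones => parity 1

1


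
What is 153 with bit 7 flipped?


153 ^ (1 << 7) = 153 ^ 128 = 25

25


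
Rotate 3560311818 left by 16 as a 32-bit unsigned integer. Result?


Rotate 0b11010100001101100000110000001010 left by 16 (32-bit) = 0b1100000010101101010000110110 = 202036278

202036278


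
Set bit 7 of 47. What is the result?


47 | (1 << 7) = 47 | 128 = 175

175


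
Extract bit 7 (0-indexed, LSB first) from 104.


0b1101000, position 7 = 0

0


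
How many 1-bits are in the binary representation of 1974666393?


0b1110101101100110000010010011001 has 15 set bits

15


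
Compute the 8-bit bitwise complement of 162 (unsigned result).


~0b10100010 = 0b1011101 = 93 (8-bit unsigned)

93


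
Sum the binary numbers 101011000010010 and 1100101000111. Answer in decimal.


101011000010010 + 1100101000111 = 110111101011001 = 28505

28505


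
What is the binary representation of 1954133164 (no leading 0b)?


1954133164 = 1110100011110011011010010101100 in binary

1110100011110011011010010101100


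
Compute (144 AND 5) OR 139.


Step 1: 144 & 5 = 0
Step 2: 0 | 139 = 139

139


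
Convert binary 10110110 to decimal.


10110110 in decimal = 182

182


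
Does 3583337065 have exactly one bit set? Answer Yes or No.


0b11010101100101010110001001101001. Multiple bits set => No

No


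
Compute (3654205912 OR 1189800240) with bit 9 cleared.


Step 1: 3654205912 | 1189800240 = 3756976632
Step 2: 3756976632 & ~(1 << 9) = 3756976632

3756976632


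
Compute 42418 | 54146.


0b1010010110110010 | 0b1101001110000010 = 0b1111011110110010 = 63410

63410


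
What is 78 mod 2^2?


78 & 3 = 2

2


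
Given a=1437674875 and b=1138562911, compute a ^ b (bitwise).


1437674875 ^ 1138562911 = 376191524

376191524


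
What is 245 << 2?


0b11110101 << 2 = 0b1111010100 = 980

980


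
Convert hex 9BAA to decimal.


9BAA hex = 39850 decimal

39850


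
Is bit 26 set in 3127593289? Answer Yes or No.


0b10111010011010110100100101001001, bit 26 = 0. No

No


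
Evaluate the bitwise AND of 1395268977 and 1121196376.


0b1010011001010100001110101110001 & 0b1000010110101000001100101011000 = 0b1000010000000000001100101010000 = 1107302736

1107302736


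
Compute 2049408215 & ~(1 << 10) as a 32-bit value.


2049408215 & ~(1 << 10) = 2049407191

2049407191


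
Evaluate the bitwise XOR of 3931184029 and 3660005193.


0b11101010010100010001101110011101 ^ 0b11011010001001110011111101001001 = 0b110000011101100010010011010100 = 813049044

813049044


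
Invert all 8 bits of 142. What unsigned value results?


142 ^ 255 = 113

113


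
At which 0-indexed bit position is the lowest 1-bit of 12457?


0b11000010101001. Lowest set bit at position 0

0


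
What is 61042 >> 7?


0b1110111001110010 >> 7 = 0b111011100 = 476

476


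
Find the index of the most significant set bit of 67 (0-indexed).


0b1000011. Highest set bit at position 6

6


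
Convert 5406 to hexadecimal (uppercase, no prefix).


5406 = 151E hex

151E


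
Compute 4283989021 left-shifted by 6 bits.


0b11111111010110000111110000011101 << 6 = 0b11111111010110000111110000011101000000 = 274175297344

274175297344


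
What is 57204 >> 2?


0b1101111101110100 >> 2 = 0b11011111011101 = 14301

14301


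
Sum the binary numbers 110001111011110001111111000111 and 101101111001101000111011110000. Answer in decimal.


110001111011110001111111000111 + 101101111001101000111011110000 = 1011111110101011010111010110111 = 1607839415

1607839415


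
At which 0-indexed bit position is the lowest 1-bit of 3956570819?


0b11101011110101000111101011000011. Lowest set bit at position 0

0


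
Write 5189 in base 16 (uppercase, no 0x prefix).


5189 = 1445 hex

1445


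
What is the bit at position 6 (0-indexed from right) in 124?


0b1111100, position 6 = 1

1


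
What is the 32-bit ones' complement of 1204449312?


1204449312 ^ 4294967295 = 3090517983

3090517983


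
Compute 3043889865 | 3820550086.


0b10110101011011100001001011001001 | 0b11100011101110001111011111000110 = 0b11110111111111101111011111001111 = 4160681935

4160681935


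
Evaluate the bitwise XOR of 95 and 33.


0b1011111 ^ 0b100001 = 0b1111110 = 126

126


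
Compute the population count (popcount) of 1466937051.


0b1010111011011111010111011011011 has 22 set bits

22


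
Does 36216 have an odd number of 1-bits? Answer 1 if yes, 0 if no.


0b1000110101111000 has 8 ones => parity 0

0


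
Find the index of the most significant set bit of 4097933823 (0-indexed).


0b11110100010000011000000111111111. Highest set bit at position 31

31


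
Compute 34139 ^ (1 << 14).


34139 ^ (1 << 14) = 34139 ^ 16384 = 50523

50523


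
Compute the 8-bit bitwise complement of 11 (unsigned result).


~0b1011 = 0b11110100 = 244 (8-bit unsigned)

244


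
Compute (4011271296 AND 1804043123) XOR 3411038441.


Step 1: 4011271296 & 1804043123 = 1795620864
Step 2: 1795620864 ^ 3411038441 = 2690076905

2690076905


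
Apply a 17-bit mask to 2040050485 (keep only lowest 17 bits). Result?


2040050485 & 131071 = 45877

45877


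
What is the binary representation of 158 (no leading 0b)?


158 = 10011110 in binary

10011110


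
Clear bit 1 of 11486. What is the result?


11486 & ~(1 << 1) = 11484

11484


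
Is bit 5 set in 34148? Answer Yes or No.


0b1000010101100100, bit 5 = 1. Yes

Yes


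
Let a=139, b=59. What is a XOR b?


139 ^ 59 = 176

176


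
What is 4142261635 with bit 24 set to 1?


4142261635 | (1 << 24) = 4142261635 | 16777216 = 4159038851

4159038851


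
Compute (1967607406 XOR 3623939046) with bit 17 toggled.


Step 1: 1967607406 ^ 3623939046 = 2907153800
Step 2: 2907153800 ^ (1 << 17) = 2907153800 ^ 131072 = 2907022728

2907022728


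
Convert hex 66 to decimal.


66 hex = 102 decimal

102


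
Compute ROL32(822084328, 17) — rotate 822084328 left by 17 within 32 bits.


Rotate 0b110001000000000000001011101000 left by 17 (32-bit) = 0b101110100000110001000000000 = 97542656

97542656


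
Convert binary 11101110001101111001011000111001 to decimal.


11101110001101111001011000111001 in decimal = 3996620345

3996620345


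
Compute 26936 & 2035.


0b110100100111000 & 0b11111110011 = 0b100110000 = 304

304


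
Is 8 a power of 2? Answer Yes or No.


0b1000. Only one bit set => Yes

Yes


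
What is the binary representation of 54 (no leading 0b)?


54 = 110110 in binary

110110


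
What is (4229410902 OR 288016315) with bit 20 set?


Step 1: 4229410902 | 288016315 = 4248827903
Step 2: 4248827903 | (1 << 20) = 4248827903 | 1048576 = 4248827903

4248827903


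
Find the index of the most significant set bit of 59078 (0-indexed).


0b1110011011000110. Highest set bit at position 15

15


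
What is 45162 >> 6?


0b1011000001101010 >> 6 = 0b1011000001 = 705

705


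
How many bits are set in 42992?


0b1010011111110000 has 9 set bits

9


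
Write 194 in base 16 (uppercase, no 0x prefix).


194 = C2 hex

C2


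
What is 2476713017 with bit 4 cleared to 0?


2476713017 & ~(1 << 4) = 2476713001

2476713001


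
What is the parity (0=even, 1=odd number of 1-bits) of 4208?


0b1000001110000 has 4 ones => parity 0

0


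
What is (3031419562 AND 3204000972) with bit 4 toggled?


Step 1: 3031419562 & 3204000972 = 3030976648
Step 2: 3030976648 ^ (1 << 4) = 3030976648 ^ 16 = 3030976664

3030976664


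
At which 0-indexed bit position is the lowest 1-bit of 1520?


0b10111110000. Lowest set bit at position 4

4


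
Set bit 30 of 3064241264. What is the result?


3064241264 | (1 << 30) = 3064241264 | 1073741824 = 4137983088

4137983088


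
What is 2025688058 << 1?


0b1111000101111011000101111111010 << 1 = 0b11110001011110110001011111110100 = 4051376116

4051376116


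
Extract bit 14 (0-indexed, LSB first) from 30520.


0b111011100111000, position 14 = 1

1


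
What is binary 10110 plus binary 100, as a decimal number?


10110 + 100 = 11010 = 26

26


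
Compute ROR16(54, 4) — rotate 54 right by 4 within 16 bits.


Rotate 0b110110 right by 4 (16-bit) = 0b110000000000011 = 24579

24579


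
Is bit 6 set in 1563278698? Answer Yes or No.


0b1011101001011011011110101101010, bit 6 = 1. Yes

Yes


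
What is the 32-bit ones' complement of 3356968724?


3356968724 ^ 4294967295 = 937998571

937998571


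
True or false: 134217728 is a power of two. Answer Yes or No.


0b1000000000000000000000000000. Only one bit set => Yes

Yes


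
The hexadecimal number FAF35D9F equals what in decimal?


FAF35D9F hex = 4210253215 decimal

4210253215


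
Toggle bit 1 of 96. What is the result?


96 ^ (1 << 1) = 96 ^ 2 = 98

98


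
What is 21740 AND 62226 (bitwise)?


0b101010011101100 & 0b1111001100010010 = 0b101000000000000 = 20480

20480


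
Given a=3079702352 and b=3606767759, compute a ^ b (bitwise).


3079702352 ^ 3606767759 = 1634365407

1634365407


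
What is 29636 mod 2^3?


29636 & 7 = 4

4


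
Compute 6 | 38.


0b110 | 0b100110 = 0b100110 = 38

38


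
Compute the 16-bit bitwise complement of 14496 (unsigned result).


~0b11100010100000 = 0b1100011101011111 = 51039 (16-bit unsigned)

51039


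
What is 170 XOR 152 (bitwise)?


0b10101010 ^ 0b10011000 = 0b110010 = 50

50


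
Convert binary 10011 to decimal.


10011 in decimal = 19

19


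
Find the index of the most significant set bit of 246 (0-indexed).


0b11110110. Highest set bit at position 7

7


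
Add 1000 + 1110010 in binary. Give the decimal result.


1000 + 1110010 = 1111010 = 122

122


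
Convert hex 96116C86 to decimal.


96116C86 hex = 2517724294 decimal

2517724294


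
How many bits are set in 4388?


0b1000100100100 has 4 set bits

4


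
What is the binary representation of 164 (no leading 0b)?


164 = 10100100 in binary

10100100


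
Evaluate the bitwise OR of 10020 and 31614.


0b10011100100100 | 0b111101101111110 = 0b111111101111110 = 32638

32638
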